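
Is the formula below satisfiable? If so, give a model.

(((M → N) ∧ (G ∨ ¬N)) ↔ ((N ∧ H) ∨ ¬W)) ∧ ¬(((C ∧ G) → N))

G=T; W=F; N=F; C=T; M=F; H=T

  ((M → N) ∧ (G ∨ ¬N)) ↔ ((N ∧ H) ∨ ¬W) = True
    (M → N) ∧ (G ∨ ¬N) = True
      M → N = True
      G ∨ ¬N = True
        ¬N = True
    (N ∧ H) ∨ ¬W = True
      N ∧ H = False
      ¬W = True
  ¬(((C ∧ G) → N)) = True
    (C ∧ G) → N = False
      C ∧ G = True
Both conjuncts True, so the formula holds.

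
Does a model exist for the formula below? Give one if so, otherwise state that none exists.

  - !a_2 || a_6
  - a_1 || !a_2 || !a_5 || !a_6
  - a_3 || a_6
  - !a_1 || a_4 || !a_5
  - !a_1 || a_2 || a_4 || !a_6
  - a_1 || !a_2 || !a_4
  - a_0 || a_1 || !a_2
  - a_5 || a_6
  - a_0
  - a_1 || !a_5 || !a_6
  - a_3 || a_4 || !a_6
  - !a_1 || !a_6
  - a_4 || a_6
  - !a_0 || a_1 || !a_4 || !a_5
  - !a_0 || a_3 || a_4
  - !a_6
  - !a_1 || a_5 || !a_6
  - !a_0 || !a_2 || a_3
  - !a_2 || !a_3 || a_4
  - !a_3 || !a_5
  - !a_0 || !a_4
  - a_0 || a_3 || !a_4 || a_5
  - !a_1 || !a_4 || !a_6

Case a_4 = True:
  (a_0) forces a_0 = True.
  Clause (!a_0 || !a_4) is falsified — contradiction.
Case a_4 = False:
  (a_0) forces a_0 = True.
  (a_4 || a_6) forces a_6 = True.
  Clause (!a_6) is falsified — contradiction.
Both cases fail, so the formula is unsatisfiable.

The formula is unsatisfiable.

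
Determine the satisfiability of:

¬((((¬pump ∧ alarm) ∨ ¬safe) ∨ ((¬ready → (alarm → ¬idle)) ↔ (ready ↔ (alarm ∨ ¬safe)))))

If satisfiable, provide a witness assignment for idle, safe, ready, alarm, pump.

idle: True, safe: True, ready: True, alarm: False, pump: True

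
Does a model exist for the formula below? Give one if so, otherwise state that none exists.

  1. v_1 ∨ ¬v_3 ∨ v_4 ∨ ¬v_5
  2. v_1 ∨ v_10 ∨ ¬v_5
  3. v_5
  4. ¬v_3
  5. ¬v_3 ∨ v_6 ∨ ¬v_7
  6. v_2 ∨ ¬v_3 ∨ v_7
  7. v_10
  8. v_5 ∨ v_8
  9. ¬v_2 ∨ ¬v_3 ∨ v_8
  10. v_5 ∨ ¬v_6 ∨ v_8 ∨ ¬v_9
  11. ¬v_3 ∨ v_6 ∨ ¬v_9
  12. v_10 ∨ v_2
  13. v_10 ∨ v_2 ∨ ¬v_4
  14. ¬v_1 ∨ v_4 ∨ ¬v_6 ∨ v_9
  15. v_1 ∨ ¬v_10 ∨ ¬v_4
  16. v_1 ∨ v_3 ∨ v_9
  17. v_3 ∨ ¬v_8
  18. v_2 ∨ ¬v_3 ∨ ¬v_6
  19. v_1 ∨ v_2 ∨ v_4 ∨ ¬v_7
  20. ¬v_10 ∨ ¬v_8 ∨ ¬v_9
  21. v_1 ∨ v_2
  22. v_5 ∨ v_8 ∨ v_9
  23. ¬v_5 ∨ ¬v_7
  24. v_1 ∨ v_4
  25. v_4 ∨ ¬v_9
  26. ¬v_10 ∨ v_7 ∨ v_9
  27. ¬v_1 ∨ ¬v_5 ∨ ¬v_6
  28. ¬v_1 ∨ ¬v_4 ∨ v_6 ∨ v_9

Unit clause (v_5) forces v_5 = True.
Unit clause (¬v_3) forces v_3 = False.
Unit clause (v_10) forces v_10 = True.
In (v_3 ∨ ¬v_8) only ¬v_8 is left, so v_8 = False.
In (¬v_5 ∨ ¬v_7) only ¬v_7 is left, so v_7 = False.
In (¬v_10 ∨ v_7 ∨ v_9) only v_9 is left, so v_9 = True.
In (v_4 ∨ ¬v_9) only v_4 is left, so v_4 = True.
In (v_1 ∨ ¬v_10 ∨ ¬v_4) only v_1 is left, so v_1 = True.
In (¬v_1 ∨ ¬v_5 ∨ ¬v_6) only ¬v_6 is left, so v_6 = False.
Set v_2 = True.
All clauses satisfied.

v_1: True; v_2: True; v_3: False; v_4: True; v_5: True; v_6: False; v_7: False; v_8: False; v_9: True; v_10: True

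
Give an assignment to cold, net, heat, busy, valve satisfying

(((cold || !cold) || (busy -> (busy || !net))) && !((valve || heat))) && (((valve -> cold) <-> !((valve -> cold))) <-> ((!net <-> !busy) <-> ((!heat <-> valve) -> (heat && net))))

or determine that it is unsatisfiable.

cold: False, net: True, heat: False, busy: False, valve: False

  ((cold || !cold) || (busy -> (busy || !net))) && !((valve || heat)) = True
    (cold || !cold) || (busy -> (busy || !net)) = True
      cold || !cold = True
        !cold = True
      busy -> (busy || !net) = True
        busy || !net = False
          !net = False
    !((valve || heat)) = True
      valve || heat = False
  ((valve -> cold) <-> !((valve -> cold))) <-> ((!net <-> !busy) <-> ((!heat <-> valve) -> (heat && net))) = True
    (valve -> cold) <-> !((valve -> cold)) = False
      valve -> cold = True
      !((valve -> cold)) = False
        valve -> cold = True
    (!net <-> !busy) <-> ((!heat <-> valve) -> (heat && net)) = False
      !net <-> !busy = False
        !net = False
        !busy = True
      (!heat <-> valve) -> (heat && net) = True
        !heat <-> valve = False
          !heat = True
        heat && net = False
Both conjuncts True, so the formula holds.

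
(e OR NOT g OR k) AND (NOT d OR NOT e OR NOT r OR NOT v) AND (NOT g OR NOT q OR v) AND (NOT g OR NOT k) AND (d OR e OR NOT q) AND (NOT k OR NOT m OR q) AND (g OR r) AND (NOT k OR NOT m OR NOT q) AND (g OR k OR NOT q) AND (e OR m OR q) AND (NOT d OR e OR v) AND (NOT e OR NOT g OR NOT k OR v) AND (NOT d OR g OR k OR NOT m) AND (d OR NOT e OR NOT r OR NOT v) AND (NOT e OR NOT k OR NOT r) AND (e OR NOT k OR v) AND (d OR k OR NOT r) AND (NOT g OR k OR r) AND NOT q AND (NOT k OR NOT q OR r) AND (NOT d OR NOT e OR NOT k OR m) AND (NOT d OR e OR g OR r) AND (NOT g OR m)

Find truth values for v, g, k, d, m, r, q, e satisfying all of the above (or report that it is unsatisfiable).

v = False; g = False; k = False; d = True; m = False; r = True; q = False; e = True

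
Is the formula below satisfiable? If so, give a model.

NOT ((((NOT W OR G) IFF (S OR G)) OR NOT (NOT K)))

S=F; W=F; K=F; G=F

  NOT ((((NOT W OR G) IFF (S OR G)) OR NOT (NOT K))) = True
    ((NOT W OR G) IFF (S OR G)) OR NOT (NOT K) = False
      (NOT W OR G) IFF (S OR G) = False
        NOT W OR G = True
          NOT W = True
        S OR G = False
      NOT (NOT K) = False
        NOT K = True
The formula evaluates to True.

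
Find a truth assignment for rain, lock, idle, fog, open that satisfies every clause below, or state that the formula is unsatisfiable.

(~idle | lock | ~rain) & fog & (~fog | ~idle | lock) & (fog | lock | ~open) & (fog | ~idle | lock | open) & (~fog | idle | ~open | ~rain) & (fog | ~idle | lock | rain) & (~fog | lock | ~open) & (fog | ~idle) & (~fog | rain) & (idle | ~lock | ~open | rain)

Unit clause (fog) forces fog = True.
In (~fog | rain) only rain is left, so rain = True.
Set lock = True.
Set idle = False.
  then (~fog | idle | ~open | ~rain) forces open = False.
All clauses satisfied.

rain = True, lock = True, idle = False, fog = True, open = False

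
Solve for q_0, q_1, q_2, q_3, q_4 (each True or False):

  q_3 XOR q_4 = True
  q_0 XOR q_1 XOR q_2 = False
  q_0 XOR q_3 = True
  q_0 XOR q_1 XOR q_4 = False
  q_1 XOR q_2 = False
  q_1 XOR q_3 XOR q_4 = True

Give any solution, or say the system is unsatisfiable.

q_0: False, q_1: False, q_2: False, q_3: True, q_4: False

q_3 XOR q_4 = T XOR F = True ✓
q_0 XOR q_1 XOR q_2 = F XOR F XOR F = False ✓
q_0 XOR q_3 = F XOR T = True ✓
q_0 XOR q_1 XOR q_4 = F XOR F XOR F = False ✓
q_1 XOR q_2 = F XOR F = False ✓
q_1 XOR q_3 XOR q_4 = F XOR T XOR F = True ✓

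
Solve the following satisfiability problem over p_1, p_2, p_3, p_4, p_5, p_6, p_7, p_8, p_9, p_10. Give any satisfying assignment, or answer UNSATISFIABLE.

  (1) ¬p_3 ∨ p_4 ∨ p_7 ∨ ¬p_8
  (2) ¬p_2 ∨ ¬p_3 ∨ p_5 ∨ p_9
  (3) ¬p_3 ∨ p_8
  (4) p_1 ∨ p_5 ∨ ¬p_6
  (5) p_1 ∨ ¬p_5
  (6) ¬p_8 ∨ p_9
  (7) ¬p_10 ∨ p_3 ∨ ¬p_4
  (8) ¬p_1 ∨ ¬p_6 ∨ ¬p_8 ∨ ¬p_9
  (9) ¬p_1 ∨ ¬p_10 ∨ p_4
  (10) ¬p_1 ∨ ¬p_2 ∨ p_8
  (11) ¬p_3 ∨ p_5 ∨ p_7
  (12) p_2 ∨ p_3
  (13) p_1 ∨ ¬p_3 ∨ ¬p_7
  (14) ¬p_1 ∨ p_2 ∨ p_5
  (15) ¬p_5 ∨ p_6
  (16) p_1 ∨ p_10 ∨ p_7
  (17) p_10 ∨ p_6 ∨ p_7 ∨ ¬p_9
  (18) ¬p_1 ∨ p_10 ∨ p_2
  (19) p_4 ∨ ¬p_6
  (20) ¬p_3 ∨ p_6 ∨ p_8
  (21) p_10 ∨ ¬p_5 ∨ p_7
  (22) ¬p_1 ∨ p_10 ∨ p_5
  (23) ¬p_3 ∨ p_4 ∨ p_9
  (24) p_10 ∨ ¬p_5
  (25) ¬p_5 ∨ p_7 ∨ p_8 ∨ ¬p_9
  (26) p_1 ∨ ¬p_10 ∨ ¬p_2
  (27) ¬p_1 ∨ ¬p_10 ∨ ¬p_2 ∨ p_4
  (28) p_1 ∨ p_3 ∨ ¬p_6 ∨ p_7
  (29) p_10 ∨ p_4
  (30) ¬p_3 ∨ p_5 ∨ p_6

Set p_1 = False.
  then (p_1 ∨ ¬p_5) forces p_5 = False.
  then (p_1 ∨ p_5 ∨ ¬p_6) forces p_6 = False.
  then (¬p_3 ∨ p_5 ∨ p_6) forces p_3 = False.
  then (p_2 ∨ p_3) forces p_2 = True.
  then (p_1 ∨ ¬p_10 ∨ ¬p_2) forces p_10 = False.
  then (p_10 ∨ p_4) forces p_4 = True.
  then (p_1 ∨ p_10 ∨ p_7) forces p_7 = True.
Set p_8 = False.
Set p_9 = False.
All clauses satisfied.

p_1 = False, p_2 = True, p_3 = False, p_4 = True, p_5 = False, p_6 = False, p_7 = True, p_8 = False, p_9 = False, p_10 = False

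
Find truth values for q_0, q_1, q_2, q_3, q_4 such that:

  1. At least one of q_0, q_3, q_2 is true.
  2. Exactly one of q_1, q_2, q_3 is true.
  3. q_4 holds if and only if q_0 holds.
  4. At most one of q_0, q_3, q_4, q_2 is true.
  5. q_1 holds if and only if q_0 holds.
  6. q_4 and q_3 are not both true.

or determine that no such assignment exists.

q_0 = False; q_1 = False; q_2 = True; q_3 = False; q_4 = False

  (1) {q_0, q_3, q_2}: 1 true — at least one ✓
  (2) {q_1, q_2, q_3}: 1 true — exactly one ✓
  (3) q_4=F, q_0=F — same ✓
  (4) {q_0, q_3, q_4, q_2}: 1 true — at most one ✓
  (5) q_1=F, q_0=F — same ✓
  (6) q_4=F, q_3=F — not both ✓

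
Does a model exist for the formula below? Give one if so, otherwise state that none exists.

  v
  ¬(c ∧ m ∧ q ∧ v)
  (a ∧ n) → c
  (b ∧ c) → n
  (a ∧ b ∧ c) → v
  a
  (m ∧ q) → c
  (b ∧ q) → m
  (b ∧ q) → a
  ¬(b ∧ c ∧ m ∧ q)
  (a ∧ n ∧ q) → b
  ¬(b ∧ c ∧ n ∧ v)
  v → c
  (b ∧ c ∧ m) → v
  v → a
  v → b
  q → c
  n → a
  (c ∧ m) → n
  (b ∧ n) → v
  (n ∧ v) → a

Unsatisfiable — no assignment works.

Case v = True:
  (a) forces a = True.
  (b ∨ ¬v) forces b = True.
  (c ∨ ¬v) forces c = True.
  (¬b ∨ ¬c ∨ ¬n ∨ ¬v) forces n = False.
  Clause (¬b ∨ ¬c ∨ n) is falsified — contradiction.
Case v = False:
  Clause (v) is falsified — contradiction.
Both cases fail, so the formula is unsatisfiable.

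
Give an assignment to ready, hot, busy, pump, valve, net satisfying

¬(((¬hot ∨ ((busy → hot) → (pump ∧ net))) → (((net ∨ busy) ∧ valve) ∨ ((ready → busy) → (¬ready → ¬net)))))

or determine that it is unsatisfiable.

ready = False, hot = False, busy = True, pump = False, valve = False, net = True

  ¬(((¬hot ∨ ((busy → hot) → (pump ∧ net))) → (((net ∨ busy) ∧ valve) ∨ ((ready → busy) → (¬ready → ¬net))))) = True
    (¬hot ∨ ((busy → hot) → (pump ∧ net))) → (((net ∨ busy) ∧ valve) ∨ ((ready → busy) → (¬ready → ¬net))) = False
      ¬hot ∨ ((busy → hot) → (pump ∧ net)) = True
        ¬hot = True
        (busy → hot) → (pump ∧ net) = True
          busy → hot = False
          pump ∧ net = False
      ((net ∨ busy) ∧ valve) ∨ ((ready → busy) → (¬ready → ¬net)) = False
        (net ∨ busy) ∧ valve = False
          net ∨ busy = True
        (ready → busy) → (¬ready → ¬net) = False
          ready → busy = True
          ¬ready → ¬net = False
            ¬ready = True
            ¬net = False
The formula evaluates to True.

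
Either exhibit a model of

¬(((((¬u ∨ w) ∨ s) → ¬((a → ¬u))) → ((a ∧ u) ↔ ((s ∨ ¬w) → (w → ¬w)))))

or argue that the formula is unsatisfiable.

w: False; a: False; u: True; s: False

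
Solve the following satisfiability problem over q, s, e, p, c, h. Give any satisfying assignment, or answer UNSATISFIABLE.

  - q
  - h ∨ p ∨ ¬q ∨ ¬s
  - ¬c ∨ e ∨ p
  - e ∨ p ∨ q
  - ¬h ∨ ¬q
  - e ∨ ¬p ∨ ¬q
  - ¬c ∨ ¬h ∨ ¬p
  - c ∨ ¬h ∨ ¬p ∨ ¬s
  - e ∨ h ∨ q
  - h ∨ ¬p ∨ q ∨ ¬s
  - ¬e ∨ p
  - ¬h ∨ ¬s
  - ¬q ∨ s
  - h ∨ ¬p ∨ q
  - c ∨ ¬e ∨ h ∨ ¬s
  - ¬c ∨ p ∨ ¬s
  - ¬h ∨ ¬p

Unit clause (q) forces q = True.
In (¬h ∨ ¬q) only ¬h is left, so h = False.
In (¬q ∨ s) only s is left, so s = True.
In (h ∨ p ∨ ¬q ∨ ¬s) only p is left, so p = True.
In (e ∨ ¬p ∨ ¬q) only e is left, so e = True.
In (c ∨ ¬e ∨ h ∨ ¬s) only c is left, so c = True.
All clauses satisfied.

q = True; s = True; e = True; p = True; c = True; h = False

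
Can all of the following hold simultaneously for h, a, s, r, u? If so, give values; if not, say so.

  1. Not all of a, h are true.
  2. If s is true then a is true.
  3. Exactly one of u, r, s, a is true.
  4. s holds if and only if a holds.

h = True; a = False; s = False; r = False; u = True

  (1) {a, h}: 1/2 true — not all ✓
  (2) s=F ⇒ a: vacuous ✓
  (3) {u, r, s, a}: 1 true — exactly one ✓
  (4) s=F, a=F — same ✓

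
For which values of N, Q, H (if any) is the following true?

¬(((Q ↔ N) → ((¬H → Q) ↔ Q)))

N: False, Q: False, H: True

  ¬(((Q ↔ N) → ((¬H → Q) ↔ Q))) = True
    (Q ↔ N) → ((¬H → Q) ↔ Q) = False
      Q ↔ N = True
      (¬H → Q) ↔ Q = False
        ¬H → Q = True
          ¬H = False
The formula evaluates to True.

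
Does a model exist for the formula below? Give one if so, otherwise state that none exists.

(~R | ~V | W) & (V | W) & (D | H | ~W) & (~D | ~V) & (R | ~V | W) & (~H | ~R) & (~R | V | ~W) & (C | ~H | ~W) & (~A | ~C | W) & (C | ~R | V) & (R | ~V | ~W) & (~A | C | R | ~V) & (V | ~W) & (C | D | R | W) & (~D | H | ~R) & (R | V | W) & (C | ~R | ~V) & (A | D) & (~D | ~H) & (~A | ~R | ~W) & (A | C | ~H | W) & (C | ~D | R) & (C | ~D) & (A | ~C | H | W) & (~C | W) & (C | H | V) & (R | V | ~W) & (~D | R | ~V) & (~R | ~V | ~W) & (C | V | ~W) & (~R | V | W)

UNSATISFIABLE

Case W = True:
  (V | ~W) forces V = True.
  (~D | ~V) forces D = False.
  (D | H | ~W) forces H = True.
  (~H | ~R) forces R = False.
  Clause (R | ~V | ~W) is falsified — contradiction.
Case W = False:
  (V | W) forces V = True.
  (~R | ~V | W) forces R = False.
  Clause (R | ~V | W) is falsified — contradiction.
Both cases fail, so the formula is unsatisfiable.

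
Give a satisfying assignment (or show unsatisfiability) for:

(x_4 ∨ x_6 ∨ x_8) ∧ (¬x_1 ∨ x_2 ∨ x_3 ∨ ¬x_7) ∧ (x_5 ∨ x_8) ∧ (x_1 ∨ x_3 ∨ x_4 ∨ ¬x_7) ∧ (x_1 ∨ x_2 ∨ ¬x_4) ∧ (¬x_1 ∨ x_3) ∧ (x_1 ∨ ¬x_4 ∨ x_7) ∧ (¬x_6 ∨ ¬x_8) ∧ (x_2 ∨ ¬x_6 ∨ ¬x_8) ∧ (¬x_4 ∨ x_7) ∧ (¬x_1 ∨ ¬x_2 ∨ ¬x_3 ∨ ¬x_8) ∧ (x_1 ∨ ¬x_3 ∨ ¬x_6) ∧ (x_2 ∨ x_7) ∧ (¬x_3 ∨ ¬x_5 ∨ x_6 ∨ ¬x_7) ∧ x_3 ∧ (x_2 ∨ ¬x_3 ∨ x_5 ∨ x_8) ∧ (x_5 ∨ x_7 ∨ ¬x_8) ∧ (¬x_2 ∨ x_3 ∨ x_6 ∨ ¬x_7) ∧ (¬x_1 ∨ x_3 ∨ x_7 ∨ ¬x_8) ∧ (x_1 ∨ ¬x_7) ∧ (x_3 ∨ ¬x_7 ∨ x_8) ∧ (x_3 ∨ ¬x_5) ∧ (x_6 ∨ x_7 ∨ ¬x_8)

Unit clause (x_3) forces x_3 = True.
Try x_1 = False:
  (x_1 ∨ ¬x_3 ∨ ¬x_6) forces x_6 = False.
  (x_1 ∨ ¬x_7) forces x_7 = False.
  (x_1 ∨ ¬x_4 ∨ x_7) forces x_4 = False.
  (x_4 ∨ x_6 ∨ x_8) forces x_8 = True.
  clause (x_6 ∨ x_7 ∨ ¬x_8) is falsified — backtrack.
So x_1 = True.
Set x_2 = False.
  then (x_2 ∨ x_7) forces x_7 = True.
Set x_4 = False.
Set x_5 = True.
  then (¬x_3 ∨ ¬x_5 ∨ x_6 ∨ ¬x_7) forces x_6 = True.
  then (¬x_6 ∨ ¬x_8) forces x_8 = False.
All clauses satisfied.

x_1: True; x_2: False; x_3: True; x_4: False; x_5: True; x_6: True; x_7: True; x_8: False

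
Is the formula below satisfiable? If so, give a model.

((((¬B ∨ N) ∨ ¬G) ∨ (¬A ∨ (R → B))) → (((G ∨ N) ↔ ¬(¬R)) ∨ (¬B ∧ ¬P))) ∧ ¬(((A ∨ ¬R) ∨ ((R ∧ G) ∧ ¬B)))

N=F, B=T, P=F, R=T, G=T, A=F

  (((¬B ∨ N) ∨ ¬G) ∨ (¬A ∨ (R → B))) → (((G ∨ N) ↔ ¬(¬R)) ∨ (¬B ∧ ¬P)) = True
    ((¬B ∨ N) ∨ ¬G) ∨ (¬A ∨ (R → B)) = True
      (¬B ∨ N) ∨ ¬G = False
        ¬B ∨ N = False
          ¬B = False
        ¬G = False
      ¬A ∨ (R → B) = True
        ¬A = True
        R → B = True
    ((G ∨ N) ↔ ¬(¬R)) ∨ (¬B ∧ ¬P) = True
      (G ∨ N) ↔ ¬(¬R) = True
        G ∨ N = True
        ¬(¬R) = True
          ¬R = False
      ¬B ∧ ¬P = False
        ¬B = False
        ¬P = True
  ¬(((A ∨ ¬R) ∨ ((R ∧ G) ∧ ¬B))) = True
    (A ∨ ¬R) ∨ ((R ∧ G) ∧ ¬B) = False
      A ∨ ¬R = False
        ¬R = False
      (R ∧ G) ∧ ¬B = False
        R ∧ G = True
        ¬B = False
Both conjuncts True, so the formula holds.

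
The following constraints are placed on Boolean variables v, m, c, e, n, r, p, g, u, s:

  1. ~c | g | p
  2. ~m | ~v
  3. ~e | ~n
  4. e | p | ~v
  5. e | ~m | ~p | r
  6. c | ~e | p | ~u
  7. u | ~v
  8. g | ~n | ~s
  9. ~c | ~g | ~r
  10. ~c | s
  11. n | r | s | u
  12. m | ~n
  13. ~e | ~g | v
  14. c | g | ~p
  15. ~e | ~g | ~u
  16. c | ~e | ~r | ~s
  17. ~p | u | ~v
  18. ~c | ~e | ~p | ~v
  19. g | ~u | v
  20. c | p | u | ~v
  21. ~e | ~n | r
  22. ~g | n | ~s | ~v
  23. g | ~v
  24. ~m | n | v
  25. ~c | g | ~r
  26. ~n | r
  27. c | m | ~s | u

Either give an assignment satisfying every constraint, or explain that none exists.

Set v = True.
  then (~m | ~v) forces m = False.
  then (u | ~v) forces u = True.
  then (m | ~n) forces n = False.
  then (g | ~v) forces g = True.
  then (~e | ~g | ~u) forces e = False.
  then (~g | n | ~s | ~v) forces s = False.
  then (e | p | ~v) forces p = True.
  then (~c | s) forces c = False.
Set r = False.
All clauses satisfied.

v=T; m=F; c=F; e=F; n=F; r=F; p=T; g=T; u=T; s=F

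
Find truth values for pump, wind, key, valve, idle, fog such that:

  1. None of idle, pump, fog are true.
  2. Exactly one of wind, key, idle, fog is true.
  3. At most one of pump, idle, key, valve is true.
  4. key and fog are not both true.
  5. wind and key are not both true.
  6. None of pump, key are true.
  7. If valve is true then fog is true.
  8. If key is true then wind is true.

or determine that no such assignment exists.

pump: False, wind: True, key: False, valve: False, idle: False, fog: False

  (1) {idle, pump, fog}: 0 true — none ✓
  (2) {wind, key, idle, fog}: 1 true — exactly one ✓
  (3) {pump, idle, key, valve}: 0 true — at most one ✓
  (4) key=F, fog=F — not both ✓
  (5) wind=T, key=F — not both ✓
  (6) {pump, key}: 0 true — none ✓
  (7) valve=F ⇒ fog: vacuous ✓
  (8) key=F ⇒ wind: vacuous ✓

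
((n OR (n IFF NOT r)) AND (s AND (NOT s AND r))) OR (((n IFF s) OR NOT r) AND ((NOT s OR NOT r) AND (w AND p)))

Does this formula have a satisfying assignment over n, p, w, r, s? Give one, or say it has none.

n: False, p: True, w: True, r: False, s: True

  ((n OR (n IFF NOT r)) AND (s AND (NOT s AND r))) OR (((n IFF s) OR NOT r) AND ((NOT s OR NOT r) AND (w AND p))) = True
    (n OR (n IFF NOT r)) AND (s AND (NOT s AND r)) = False
      n OR (n IFF NOT r) = False
        n IFF NOT r = False
          NOT r = True
      s AND (NOT s AND r) = False
        NOT s AND r = False
          NOT s = False
    ((n IFF s) OR NOT r) AND ((NOT s OR NOT r) AND (w AND p)) = True
      (n IFF s) OR NOT r = True
        n IFF s = False
        NOT r = True
      (NOT s OR NOT r) AND (w AND p) = True
        NOT s OR NOT r = True
          NOT s = False
          NOT r = True
        w AND p = True
The formula evaluates to True.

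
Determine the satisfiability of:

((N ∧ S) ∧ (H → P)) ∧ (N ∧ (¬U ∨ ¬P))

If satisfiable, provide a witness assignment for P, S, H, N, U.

P = True, S = True, H = False, N = True, U = False

  (N ∧ S) ∧ (H → P) = True
    N ∧ S = True
    H → P = True
  N ∧ (¬U ∨ ¬P) = True
    ¬U ∨ ¬P = True
      ¬U = True
      ¬P = False
Both conjuncts True, so the formula holds.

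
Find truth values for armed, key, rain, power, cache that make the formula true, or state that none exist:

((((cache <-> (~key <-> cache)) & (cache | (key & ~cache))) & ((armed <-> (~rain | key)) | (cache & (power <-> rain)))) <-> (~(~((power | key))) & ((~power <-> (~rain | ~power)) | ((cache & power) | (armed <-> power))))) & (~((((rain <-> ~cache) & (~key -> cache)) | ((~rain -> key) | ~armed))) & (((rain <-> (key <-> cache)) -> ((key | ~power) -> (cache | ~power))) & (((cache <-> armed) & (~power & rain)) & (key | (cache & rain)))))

Case rain = True: the conjunct ~((((rain <-> ~cache) & (~key -> cache)) | ((~rain -> key) | ~armed))) becomes ~(((~cache & (~key -> cache)) | True)) = False.
Case rain = False: the conjunct rain is False.
Both cases fail — unsatisfiable.

UNSATISFIABLE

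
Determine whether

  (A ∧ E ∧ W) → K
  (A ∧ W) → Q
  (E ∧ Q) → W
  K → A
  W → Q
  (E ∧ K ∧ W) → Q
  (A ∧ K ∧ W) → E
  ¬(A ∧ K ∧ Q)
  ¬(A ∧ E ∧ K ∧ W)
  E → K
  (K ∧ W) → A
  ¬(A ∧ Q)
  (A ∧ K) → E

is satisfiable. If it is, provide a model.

K = False, A = False, E = False, Q = False, W = False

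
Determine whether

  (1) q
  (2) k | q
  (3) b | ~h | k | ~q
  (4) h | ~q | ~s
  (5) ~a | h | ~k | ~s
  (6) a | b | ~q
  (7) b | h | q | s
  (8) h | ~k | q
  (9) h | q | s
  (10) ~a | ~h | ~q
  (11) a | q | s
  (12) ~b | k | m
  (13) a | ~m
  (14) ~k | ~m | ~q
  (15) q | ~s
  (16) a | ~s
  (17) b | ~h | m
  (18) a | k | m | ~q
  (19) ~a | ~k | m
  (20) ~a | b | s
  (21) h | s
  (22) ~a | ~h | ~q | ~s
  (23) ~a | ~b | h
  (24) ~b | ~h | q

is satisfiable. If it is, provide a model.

Unit clause (q) forces q = True.
Try a = True:
  (~a | ~h | ~q) forces h = False.
  (h | ~q | ~s) forces s = False.
  clause (h | s) is falsified — backtrack.
So a = False.
  then (a | b | ~q) forces b = True.
  then (a | ~m) forces m = False.
  then (a | ~s) forces s = False.
  then (a | k | m | ~q) forces k = True.
  then (h | s) forces h = True.
All clauses satisfied.

a: False; h: True; s: False; q: True; k: True; b: True; m: False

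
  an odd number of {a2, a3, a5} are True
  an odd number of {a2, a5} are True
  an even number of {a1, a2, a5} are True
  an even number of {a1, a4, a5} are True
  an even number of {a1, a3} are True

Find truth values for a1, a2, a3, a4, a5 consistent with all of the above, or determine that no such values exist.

Unsatisfiable — no assignment works.

Adding constraints 1, 3, 5 mod 2: every variable appears an even number of times on the left, so the left side is 0.
But the right sides sum to 1 (mod 2). 0 ≠ 1 — the system is inconsistent.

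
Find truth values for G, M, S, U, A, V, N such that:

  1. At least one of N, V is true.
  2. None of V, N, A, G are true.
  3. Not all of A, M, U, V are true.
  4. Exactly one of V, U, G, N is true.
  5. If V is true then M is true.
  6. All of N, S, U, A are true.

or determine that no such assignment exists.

Case A = True:
  Constraint (2) is violated (A=T) — contradiction.
Case A = False:
  Constraint (6) is violated (A=F) — contradiction.
Both cases fail — unsatisfiable.

UNSATISFIABLE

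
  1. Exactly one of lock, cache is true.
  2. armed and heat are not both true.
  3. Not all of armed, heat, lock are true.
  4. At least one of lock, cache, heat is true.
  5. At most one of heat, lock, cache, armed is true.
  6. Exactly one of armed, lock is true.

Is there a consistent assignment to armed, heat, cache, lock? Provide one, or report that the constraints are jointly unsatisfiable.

armed: False; heat: False; cache: False; lock: True

  (1) {lock, cache}: 1 true — exactly one ✓
  (2) armed=F, heat=F — not both ✓
  (3) {armed, heat, lock}: 1/3 true — not all ✓
  (4) {lock, cache, heat}: 1 true — at least one ✓
  (5) {heat, lock, cache, armed}: 1 true — at most one ✓
  (6) {armed, lock}: 1 true — exactly one ✓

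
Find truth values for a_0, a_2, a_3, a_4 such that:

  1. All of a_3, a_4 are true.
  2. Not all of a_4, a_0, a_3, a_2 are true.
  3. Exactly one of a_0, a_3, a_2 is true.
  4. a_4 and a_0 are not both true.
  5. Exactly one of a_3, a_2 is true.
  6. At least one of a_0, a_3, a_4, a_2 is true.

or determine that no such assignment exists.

a_0: False, a_2: False, a_3: True, a_4: True

  (1) {a_3, a_4}: all 2 true ✓
  (2) {a_4, a_0, a_3, a_2}: 2/4 true — not all ✓
  (3) {a_0, a_3, a_2}: 1 true — exactly one ✓
  (4) a_4=T, a_0=F — not both ✓
  (5) {a_3, a_2}: 1 true — exactly one ✓
  (6) {a_0, a_3, a_4, a_2}: 2 true — at least one ✓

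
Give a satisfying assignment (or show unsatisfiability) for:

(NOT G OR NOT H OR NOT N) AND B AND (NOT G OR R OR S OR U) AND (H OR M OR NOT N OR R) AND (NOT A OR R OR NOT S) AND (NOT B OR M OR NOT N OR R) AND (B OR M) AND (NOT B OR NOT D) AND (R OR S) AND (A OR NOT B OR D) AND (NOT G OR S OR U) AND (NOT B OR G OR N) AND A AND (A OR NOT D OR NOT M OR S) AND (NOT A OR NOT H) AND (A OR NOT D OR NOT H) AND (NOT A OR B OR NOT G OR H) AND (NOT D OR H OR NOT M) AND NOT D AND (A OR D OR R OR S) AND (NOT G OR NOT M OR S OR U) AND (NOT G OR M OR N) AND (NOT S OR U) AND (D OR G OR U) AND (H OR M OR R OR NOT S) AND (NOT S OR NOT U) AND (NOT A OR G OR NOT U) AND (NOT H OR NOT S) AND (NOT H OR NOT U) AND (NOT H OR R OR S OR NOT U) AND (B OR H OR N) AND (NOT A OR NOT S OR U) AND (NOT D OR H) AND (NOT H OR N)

Unit clause (B) forces B = True.
In (NOT B OR NOT D) only NOT D is left, so D = False.
In (A OR NOT B OR D) only A is left, so A = True.
In (NOT A OR NOT H) only NOT H is left, so H = False.
Try U = False:
  (NOT S OR U) forces S = False.
  (R OR S) forces R = True.
  (NOT G OR S OR U) forces G = False.
  clause (D OR G OR U) is falsified — backtrack.
So U = True.
  then (NOT S OR NOT U) forces S = False.
  then (NOT A OR G OR NOT U) forces G = True.
  then (R OR S) forces R = True.
Set N = True.
Set M = False.
All clauses satisfied.

U=T, R=T, H=F, N=T, M=F, S=F, D=F, B=T, A=T, G=T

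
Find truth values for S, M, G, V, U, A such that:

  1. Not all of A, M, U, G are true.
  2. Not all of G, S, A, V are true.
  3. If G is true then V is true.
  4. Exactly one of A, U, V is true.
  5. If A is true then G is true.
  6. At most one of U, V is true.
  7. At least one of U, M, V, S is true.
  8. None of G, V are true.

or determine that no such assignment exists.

S = True; M = True; G = False; V = False; U = True; A = False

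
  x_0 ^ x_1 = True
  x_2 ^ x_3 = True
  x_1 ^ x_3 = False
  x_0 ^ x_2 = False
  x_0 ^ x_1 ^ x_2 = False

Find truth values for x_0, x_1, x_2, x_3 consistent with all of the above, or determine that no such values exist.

x_0 = True, x_1 = False, x_2 = True, x_3 = False

x_0 ^ x_1 = T ^ F = True ✓
x_2 ^ x_3 = T ^ F = True ✓
x_1 ^ x_3 = F ^ F = False ✓
x_0 ^ x_2 = T ^ T = False ✓
x_0 ^ x_1 ^ x_2 = T ^ F ^ T = False ✓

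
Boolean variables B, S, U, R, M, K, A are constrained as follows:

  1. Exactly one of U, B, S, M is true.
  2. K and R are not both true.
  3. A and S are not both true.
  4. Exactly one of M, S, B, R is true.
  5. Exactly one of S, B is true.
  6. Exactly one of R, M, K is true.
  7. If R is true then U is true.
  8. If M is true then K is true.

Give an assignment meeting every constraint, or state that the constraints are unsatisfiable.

B = True, S = False, U = False, R = False, M = False, K = True, A = True

  (1) {U, B, S, M}: 1 true — exactly one ✓
  (2) K=T, R=F — not both ✓
  (3) A=T, S=F — not both ✓
  (4) {M, S, B, R}: 1 true — exactly one ✓
  (5) {S, B}: 1 true — exactly one ✓
  (6) {R, M, K}: 1 true — exactly one ✓
  (7) R=F ⇒ U: vacuous ✓
  (8) M=F ⇒ K: vacuous ✓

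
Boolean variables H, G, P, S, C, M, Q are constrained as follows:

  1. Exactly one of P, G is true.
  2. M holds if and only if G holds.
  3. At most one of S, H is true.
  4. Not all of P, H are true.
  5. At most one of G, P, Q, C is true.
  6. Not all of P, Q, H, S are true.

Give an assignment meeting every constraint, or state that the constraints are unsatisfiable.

H=F; G=T; P=F; S=T; C=F; M=T; Q=F

  (1) {P, G}: 1 true — exactly one ✓
  (2) M=T, G=T — same ✓
  (3) {S, H}: 1 true — at most one ✓
  (4) {P, H}: 0/2 true — not all ✓
  (5) {G, P, Q, C}: 1 true — at most one ✓
  (6) {P, Q, H, S}: 1/4 true — not all ✓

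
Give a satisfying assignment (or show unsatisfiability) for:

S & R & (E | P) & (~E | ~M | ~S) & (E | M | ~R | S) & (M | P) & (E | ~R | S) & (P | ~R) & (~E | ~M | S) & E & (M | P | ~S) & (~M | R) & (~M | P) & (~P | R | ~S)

Unit clause (S) forces S = True.
Unit clause (R) forces R = True.
In (P | ~R) only P is left, so P = True.
Unit clause (E) forces E = True.
In (~E | ~M | ~S) only ~M is left, so M = False.
All clauses satisfied.

M: False; E: True; R: True; S: True; P: True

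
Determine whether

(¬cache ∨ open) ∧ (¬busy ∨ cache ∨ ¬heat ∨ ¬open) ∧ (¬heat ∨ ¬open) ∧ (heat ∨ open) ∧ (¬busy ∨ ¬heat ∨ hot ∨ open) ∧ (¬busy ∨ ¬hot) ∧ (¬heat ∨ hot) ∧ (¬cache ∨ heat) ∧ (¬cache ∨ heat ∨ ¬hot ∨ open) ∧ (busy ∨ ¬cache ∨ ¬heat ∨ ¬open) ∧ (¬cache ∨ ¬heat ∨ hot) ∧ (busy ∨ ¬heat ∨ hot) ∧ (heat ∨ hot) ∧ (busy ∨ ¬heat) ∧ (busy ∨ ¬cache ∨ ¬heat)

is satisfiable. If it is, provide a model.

Set open = True.
  then (¬heat ∨ ¬open) forces heat = False.
  then (¬cache ∨ heat) forces cache = False.
  then (heat ∨ hot) forces hot = True.
  then (¬busy ∨ ¬hot) forces busy = False.
All clauses satisfied.

open=T, cache=F, busy=F, heat=F, hot=T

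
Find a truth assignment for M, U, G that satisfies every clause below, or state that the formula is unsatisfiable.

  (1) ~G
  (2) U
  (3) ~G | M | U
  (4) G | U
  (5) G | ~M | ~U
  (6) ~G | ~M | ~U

M = False, U = True, G = False

Unit clause (~G) forces G = False.
Unit clause (U) forces U = True.
In (G | ~M | ~U) only ~M is left, so M = False.
Check each clause:
  (~G): ~G holds.
  (U): U holds.
  (~G | M | U): ~G holds.
  (G | U): U holds.
  (G | ~M | ~U): ~M holds.
  (~G | ~M | ~U): ~G holds.
All clauses satisfied.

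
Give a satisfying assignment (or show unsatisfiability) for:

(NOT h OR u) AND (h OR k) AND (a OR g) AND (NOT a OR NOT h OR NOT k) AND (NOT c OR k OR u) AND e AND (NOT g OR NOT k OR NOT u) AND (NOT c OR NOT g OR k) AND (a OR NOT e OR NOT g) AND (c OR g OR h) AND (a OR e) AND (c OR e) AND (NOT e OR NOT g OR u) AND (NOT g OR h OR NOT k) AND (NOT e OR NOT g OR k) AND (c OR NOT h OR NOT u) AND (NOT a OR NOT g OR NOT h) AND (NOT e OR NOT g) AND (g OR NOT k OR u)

k = False, u = True, h = True, a = True, g = False, e = True, c = True

Unit clause (e) forces e = True.
In (NOT e OR NOT g) only NOT g is left, so g = False.
In (a OR g) only a is left, so a = True.
Set k = False.
  then (h OR k) forces h = True.
  then (NOT h OR u) forces u = True.
  then (c OR NOT h OR NOT u) forces c = True.
All clauses satisfied.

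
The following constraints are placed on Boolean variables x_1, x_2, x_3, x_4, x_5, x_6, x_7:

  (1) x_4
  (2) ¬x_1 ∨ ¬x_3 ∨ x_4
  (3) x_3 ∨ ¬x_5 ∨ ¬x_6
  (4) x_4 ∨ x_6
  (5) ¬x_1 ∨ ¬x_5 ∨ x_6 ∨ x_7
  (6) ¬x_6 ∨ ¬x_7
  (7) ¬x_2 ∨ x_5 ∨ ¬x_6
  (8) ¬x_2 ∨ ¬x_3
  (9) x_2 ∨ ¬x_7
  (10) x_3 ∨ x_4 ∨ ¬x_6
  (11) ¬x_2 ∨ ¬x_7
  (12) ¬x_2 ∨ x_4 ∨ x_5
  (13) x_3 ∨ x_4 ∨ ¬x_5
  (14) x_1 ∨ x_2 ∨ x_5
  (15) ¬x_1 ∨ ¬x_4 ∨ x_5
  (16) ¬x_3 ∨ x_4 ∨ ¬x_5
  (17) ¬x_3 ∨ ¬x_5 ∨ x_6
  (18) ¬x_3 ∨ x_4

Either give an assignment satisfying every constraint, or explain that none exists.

x_1=F, x_2=F, x_3=T, x_4=T, x_5=T, x_6=T, x_7=F

Unit clause (x_4) forces x_4 = True.
Set x_1 = False.
Set x_2 = False.
  then (x_2 ∨ ¬x_7) forces x_7 = False.
  then (x_1 ∨ x_2 ∨ x_5) forces x_5 = True.
Set x_3 = True.
  then (¬x_3 ∨ ¬x_5 ∨ x_6) forces x_6 = True.
All clauses satisfied.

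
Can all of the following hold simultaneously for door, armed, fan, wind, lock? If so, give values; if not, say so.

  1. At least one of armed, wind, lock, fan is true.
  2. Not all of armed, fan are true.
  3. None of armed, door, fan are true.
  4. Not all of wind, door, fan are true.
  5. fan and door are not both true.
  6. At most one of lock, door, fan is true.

door = False, armed = False, fan = False, wind = False, lock = True

  (1) {armed, wind, lock, fan}: 1 true — at least one ✓
  (2) {armed, fan}: 0/2 true — not all ✓
  (3) {armed, door, fan}: 0 true — none ✓
  (4) {wind, door, fan}: 0/3 true — not all ✓
  (5) fan=F, door=F — not both ✓
  (6) {lock, door, fan}: 1 true — at most one ✓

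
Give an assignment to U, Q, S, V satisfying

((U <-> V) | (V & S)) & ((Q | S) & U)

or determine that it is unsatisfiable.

U=T, Q=T, S=T, V=T

  (U <-> V) | (V & S) = True
    U <-> V = True
    V & S = True
  (Q | S) & U = True
    Q | S = True
Both conjuncts True, so the formula holds.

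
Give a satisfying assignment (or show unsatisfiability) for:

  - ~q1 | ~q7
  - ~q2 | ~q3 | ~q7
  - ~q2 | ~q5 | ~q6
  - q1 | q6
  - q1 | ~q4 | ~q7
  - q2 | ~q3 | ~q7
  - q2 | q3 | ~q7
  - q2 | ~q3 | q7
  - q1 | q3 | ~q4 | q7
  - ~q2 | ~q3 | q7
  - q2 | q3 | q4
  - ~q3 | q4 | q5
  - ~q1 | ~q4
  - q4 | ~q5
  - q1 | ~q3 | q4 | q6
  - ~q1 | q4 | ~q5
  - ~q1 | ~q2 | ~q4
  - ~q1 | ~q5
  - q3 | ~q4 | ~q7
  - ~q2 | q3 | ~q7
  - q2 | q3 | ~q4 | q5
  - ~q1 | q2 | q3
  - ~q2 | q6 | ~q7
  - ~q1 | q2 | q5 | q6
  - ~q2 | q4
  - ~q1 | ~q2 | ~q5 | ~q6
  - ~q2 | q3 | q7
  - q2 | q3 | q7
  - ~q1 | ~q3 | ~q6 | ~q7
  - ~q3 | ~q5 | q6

Unsatisfiable — no assignment works.

Case q4 = True:
  (~q1 | ~q4) forces q1 = False.
  (q1 | q6) forces q6 = True.
  (q1 | ~q4 | ~q7) forces q7 = False.
  (q1 | q3 | ~q4 | q7) forces q3 = True.
  (q2 | ~q3 | q7) forces q2 = True.
  Clause (~q2 | ~q3 | q7) is falsified — contradiction.
Case q4 = False:
  (q4 | ~q5) forces q5 = False.
  (~q3 | q4 | q5) forces q3 = False.
  (q2 | q3 | q4) forces q2 = True.
  Clause (~q2 | q4) is falsified — contradiction.
Both cases fail, so the formula is unsatisfiable.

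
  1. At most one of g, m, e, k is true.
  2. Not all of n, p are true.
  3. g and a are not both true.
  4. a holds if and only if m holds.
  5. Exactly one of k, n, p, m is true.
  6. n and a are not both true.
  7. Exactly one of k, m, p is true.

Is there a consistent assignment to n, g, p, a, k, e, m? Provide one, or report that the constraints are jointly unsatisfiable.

n = False, g = False, p = True, a = False, k = False, e = True, m = False

  (1) {g, m, e, k}: 1 true — at most one ✓
  (2) {n, p}: 1/2 true — not all ✓
  (3) g=F, a=F — not both ✓
  (4) a=F, m=F — same ✓
  (5) {k, n, p, m}: 1 true — exactly one ✓
  (6) n=F, a=F — not both ✓
  (7) {k, m, p}: 1 true — exactly one ✓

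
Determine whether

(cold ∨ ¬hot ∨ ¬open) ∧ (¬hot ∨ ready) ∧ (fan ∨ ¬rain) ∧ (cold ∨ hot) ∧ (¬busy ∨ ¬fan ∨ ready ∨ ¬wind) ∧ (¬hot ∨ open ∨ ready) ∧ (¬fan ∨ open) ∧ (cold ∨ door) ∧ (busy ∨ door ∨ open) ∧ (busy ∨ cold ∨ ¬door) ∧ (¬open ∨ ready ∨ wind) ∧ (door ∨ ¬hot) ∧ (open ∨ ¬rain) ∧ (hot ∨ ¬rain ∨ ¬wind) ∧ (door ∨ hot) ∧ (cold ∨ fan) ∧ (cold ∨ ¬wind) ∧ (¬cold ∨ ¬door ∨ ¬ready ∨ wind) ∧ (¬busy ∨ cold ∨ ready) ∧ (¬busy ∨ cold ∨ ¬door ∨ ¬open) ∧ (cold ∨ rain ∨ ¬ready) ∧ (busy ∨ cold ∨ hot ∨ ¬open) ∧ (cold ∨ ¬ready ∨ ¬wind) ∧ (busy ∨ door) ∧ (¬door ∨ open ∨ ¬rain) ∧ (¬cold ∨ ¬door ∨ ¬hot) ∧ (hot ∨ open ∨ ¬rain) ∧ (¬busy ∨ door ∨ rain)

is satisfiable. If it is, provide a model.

cold: True, open: False, wind: True, busy: False, rain: False, hot: False, door: True, fan: False, ready: False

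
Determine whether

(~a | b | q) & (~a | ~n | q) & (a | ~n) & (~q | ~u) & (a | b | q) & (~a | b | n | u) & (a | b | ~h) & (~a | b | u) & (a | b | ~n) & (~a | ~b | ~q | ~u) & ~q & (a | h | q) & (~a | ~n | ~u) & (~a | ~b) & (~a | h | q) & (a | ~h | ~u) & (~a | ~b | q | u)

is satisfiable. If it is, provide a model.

b = True; a = False; u = False; q = False; n = False; h = True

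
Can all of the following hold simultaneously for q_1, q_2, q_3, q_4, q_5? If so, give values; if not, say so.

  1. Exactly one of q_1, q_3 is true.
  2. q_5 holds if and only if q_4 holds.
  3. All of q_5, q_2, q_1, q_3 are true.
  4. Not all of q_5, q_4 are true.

No satisfying assignment exists.

Case q_5 = True:
  (2) with q_5=T forces q_4 = True.
  Constraint (4) is violated (q_5=T, q_4=T) — contradiction.
Case q_5 = False:
  Constraint (3) is violated (q_5=F) — contradiction.
Both cases fail — unsatisfiable.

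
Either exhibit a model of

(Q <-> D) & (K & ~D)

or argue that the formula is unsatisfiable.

K=T, Q=F, D=F

  Q <-> D = True
  K & ~D = True
    ~D = True
Both conjuncts True, so the formula holds.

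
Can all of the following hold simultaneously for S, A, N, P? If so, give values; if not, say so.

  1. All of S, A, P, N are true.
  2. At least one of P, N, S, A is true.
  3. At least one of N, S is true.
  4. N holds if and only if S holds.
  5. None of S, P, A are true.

Case S = True:
  Constraint (5) is violated (S=T) — contradiction.
Case S = False:
  Constraint (1) is violated (S=F) — contradiction.
Both cases fail — unsatisfiable.

No satisfying assignment exists.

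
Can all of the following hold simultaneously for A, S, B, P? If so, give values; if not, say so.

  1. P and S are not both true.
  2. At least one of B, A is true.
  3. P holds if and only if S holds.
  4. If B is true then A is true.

A = True; S = False; B = False; P = False

  (1) P=F, S=F — not both ✓
  (2) {B, A}: 1 true — at least one ✓
  (3) P=F, S=F — same ✓
  (4) B=F ⇒ A: vacuous ✓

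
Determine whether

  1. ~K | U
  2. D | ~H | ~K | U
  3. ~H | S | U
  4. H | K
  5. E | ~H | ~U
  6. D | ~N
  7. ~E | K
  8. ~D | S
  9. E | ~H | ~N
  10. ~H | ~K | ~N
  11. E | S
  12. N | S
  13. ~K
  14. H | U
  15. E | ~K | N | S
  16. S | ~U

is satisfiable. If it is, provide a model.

Unit clause (~K) forces K = False.
In (H | K) only H is left, so H = True.
In (~E | K) only ~E is left, so E = False.
In (E | ~H | ~N) only ~N is left, so N = False.
In (E | S) only S is left, so S = True.
In (E | ~H | ~U) only ~U is left, so U = False.
Set D = True.
All clauses satisfied.

D = True, S = True, K = False, E = False, U = False, N = False, H = True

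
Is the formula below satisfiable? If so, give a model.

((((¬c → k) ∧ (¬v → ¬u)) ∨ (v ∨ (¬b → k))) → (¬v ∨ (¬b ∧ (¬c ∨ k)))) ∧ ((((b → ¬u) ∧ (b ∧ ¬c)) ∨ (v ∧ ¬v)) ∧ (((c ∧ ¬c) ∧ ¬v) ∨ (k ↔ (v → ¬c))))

v: False, u: False, c: False, k: True, b: True

  (((¬c → k) ∧ (¬v → ¬u)) ∨ (v ∨ (¬b → k))) → (¬v ∨ (¬b ∧ (¬c ∨ k))) = True
    ((¬c → k) ∧ (¬v → ¬u)) ∨ (v ∨ (¬b → k)) = True
      (¬c → k) ∧ (¬v → ¬u) = True
        ¬c → k = True
          ¬c = True
        ¬v → ¬u = True
          ¬v = True
          ¬u = True
      v ∨ (¬b → k) = True
        ¬b → k = True
          ¬b = False
    ¬v ∨ (¬b ∧ (¬c ∨ k)) = True
      ¬v = True
      ¬b ∧ (¬c ∨ k) = False
        ¬b = False
        ¬c ∨ k = True
          ¬c = True
  (((b → ¬u) ∧ (b ∧ ¬c)) ∨ (v ∧ ¬v)) ∧ (((c ∧ ¬c) ∧ ¬v) ∨ (k ↔ (v → ¬c))) = True
    ((b → ¬u) ∧ (b ∧ ¬c)) ∨ (v ∧ ¬v) = True
      (b → ¬u) ∧ (b ∧ ¬c) = True
        b → ¬u = True
          ¬u = True
        b ∧ ¬c = True
          ¬c = True
      v ∧ ¬v = False
        ¬v = True
    ((c ∧ ¬c) ∧ ¬v) ∨ (k ↔ (v → ¬c)) = True
      (c ∧ ¬c) ∧ ¬v = False
        c ∧ ¬c = False
          ¬c = True
        ¬v = True
      k ↔ (v → ¬c) = True
        v → ¬c = True
          ¬c = True
Both conjuncts True, so the formula holds.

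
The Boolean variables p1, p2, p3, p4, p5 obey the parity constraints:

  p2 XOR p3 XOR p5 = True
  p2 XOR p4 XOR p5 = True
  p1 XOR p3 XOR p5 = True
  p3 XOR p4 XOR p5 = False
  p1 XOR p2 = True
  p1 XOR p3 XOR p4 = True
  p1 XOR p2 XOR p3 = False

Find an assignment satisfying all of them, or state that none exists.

UNSATISFIABLE

Adding constraints 1, 3, 5 mod 2: every variable appears an even number of times on the left, so the left side is 0.
But the right sides sum to 1 (mod 2). 0 ≠ 1 — the system is inconsistent.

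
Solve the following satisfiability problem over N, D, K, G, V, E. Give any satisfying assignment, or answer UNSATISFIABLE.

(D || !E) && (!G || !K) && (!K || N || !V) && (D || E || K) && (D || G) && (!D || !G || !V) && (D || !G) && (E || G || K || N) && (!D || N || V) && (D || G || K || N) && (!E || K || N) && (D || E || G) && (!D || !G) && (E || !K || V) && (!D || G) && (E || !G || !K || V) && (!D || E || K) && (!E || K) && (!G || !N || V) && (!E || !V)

Case G = True:
  (!G || !K) forces K = False.
  (D || !G) forces D = True.
  Clause (!D || !G) is falsified — contradiction.
Case G = False:
  (D || G) forces D = True.
  Clause (!D || G) is falsified — contradiction.
Both cases fail, so the formula is unsatisfiable.

The formula is unsatisfiable.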